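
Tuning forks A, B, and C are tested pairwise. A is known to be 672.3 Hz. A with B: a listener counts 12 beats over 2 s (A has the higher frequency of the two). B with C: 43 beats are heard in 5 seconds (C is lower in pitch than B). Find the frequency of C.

A–B: Beat frequency = 12/2 = 6 Hz.
B is below A, so f_B = 672.3 − 6 = 666.3 Hz.
B–C: Beat frequency = 43/5 = 8.6 Hz.
C is below B, so f_C = 666.3 − 8.6 = 657.7 Hz.

657.7 Hz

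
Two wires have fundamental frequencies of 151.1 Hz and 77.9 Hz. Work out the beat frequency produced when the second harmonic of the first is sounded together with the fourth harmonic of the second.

9.4 Hz

Second harmonic of the first: 2·151.1 = 302.2 Hz.
Fourth harmonic of the second: 4·77.9 = 311.6 Hz.
f_beat = |302.2 − 311.6| = 9.4 Hz.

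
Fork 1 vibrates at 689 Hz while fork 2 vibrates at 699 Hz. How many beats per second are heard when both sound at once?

10 Hz

Beats arise from superposition of two nearby frequencies; the beat rate is |f₁ − f₂|.
|689 − 699| = 10 Hz.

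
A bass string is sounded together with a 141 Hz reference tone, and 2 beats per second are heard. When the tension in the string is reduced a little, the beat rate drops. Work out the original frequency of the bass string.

143 Hz

|f − 141| = 2, so the bass string was at either 139 Hz or 143 Hz.
Lower tension means lower frequency; the adjustment lowers the bass string's frequency.
The beat rate fell, so the adjustment moved the bass string toward 141 Hz — it must have started above the reference.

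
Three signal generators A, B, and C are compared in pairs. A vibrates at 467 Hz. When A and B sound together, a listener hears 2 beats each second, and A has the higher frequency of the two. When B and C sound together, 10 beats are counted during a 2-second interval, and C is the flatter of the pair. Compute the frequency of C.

B is below A, so f_B = 467 − 2 = 465 Hz.
B–C: Beat frequency = 10/2 = 5 Hz.
C is below B, so f_C = 465 − 5 = 460 Hz.

460 Hz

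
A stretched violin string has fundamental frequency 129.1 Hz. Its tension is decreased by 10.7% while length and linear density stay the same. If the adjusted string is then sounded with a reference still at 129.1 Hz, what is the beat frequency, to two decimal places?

For a string, f ∝ √T, so the new frequency is 129.1·√0.893 = 121.9978 Hz.
f_beat = |121.9978 − 129.1| = 7.10 Hz.

7.10 Hz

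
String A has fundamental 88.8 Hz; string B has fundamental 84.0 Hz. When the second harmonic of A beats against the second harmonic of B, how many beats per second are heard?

Second harmonic of the first: 2·88.8 = 177.6 Hz.
Second harmonic of the second: 2·84.0 = 168.0 Hz.
f_beat = |177.6 − 168.0| = 9.6 Hz.

9.6 Hz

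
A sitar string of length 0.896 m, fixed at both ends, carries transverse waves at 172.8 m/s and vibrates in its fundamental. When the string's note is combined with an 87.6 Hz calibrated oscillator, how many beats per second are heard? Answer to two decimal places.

8.83 Hz

For a string fixed at both ends, f_n = n·v/(2L) = 1·172.8/(2·0.896) = 96.4286 Hz.
f_beat = |96.4286 − 87.6| = 8.83 Hz.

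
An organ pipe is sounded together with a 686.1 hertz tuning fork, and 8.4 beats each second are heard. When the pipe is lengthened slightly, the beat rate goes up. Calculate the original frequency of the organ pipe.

|f − 686.1| = 8.4, so the organ pipe was at either 677.7 Hz or 694.5 Hz.
A longer pipe has a lower fundamental; the adjustment lowers the organ pipe's frequency.
The beat rate rose, so the adjustment moved the organ pipe further from 686.1 Hz — it was already below the reference.

677.7 Hz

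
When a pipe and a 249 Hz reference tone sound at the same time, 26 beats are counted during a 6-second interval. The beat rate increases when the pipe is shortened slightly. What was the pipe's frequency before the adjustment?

253.3333 Hz

Beat frequency = 26/6 = 4.3333 Hz.
|f − 249| = 4.3333, so the pipe was at either 244.6667 Hz or 253.3333 Hz.
A shorter pipe has a higher fundamental; the adjustment raises the pipe's frequency.
The beat rate rose, so the adjustment moved the pipe further from 249 Hz — it was already above the reference.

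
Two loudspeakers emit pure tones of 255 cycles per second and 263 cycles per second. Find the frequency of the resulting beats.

The beat frequency equals the magnitude of the frequency difference.
|255 − 263| = 8 Hz.

8 Hz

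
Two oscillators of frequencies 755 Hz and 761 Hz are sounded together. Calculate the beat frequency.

6 Hz

f_beat = |f₁ − f₂|.
|755 − 761| = 6 Hz.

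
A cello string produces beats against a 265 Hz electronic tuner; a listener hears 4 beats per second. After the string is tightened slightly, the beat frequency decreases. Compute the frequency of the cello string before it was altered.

|f − 265| = 4, so the cello string was at either 261 Hz or 269 Hz.
Increasing tension raises a string's frequency; the adjustment raises the cello string's frequency.
The beat rate fell, so the adjustment moved the cello string toward 265 Hz — it must have started below the reference.

261 Hz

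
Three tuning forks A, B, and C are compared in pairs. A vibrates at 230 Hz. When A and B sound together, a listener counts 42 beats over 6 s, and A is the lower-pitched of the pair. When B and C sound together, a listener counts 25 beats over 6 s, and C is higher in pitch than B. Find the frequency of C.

241.1667 Hz

A–B: Beat frequency = 42/6 = 7 Hz.
B is above A, so f_B = 230 + 7 = 237 Hz.
B–C: Beat frequency = 25/6 = 4.1667 Hz.
C is above B, so f_C = 237 + 4.1667 = 241.1667 Hz.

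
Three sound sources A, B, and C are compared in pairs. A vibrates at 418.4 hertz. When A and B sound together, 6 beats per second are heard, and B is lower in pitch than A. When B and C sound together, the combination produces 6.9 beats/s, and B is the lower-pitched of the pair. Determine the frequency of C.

419.3 Hz

B is below A, so f_B = 418.4 − 6 = 412.4 Hz.
C is above B, so f_C = 412.4 + 6.9 = 419.3 Hz.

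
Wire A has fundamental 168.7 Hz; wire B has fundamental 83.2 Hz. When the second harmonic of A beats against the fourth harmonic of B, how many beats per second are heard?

Second harmonic of the first: 2·168.7 = 337.4 Hz.
Fourth harmonic of the second: 4·83.2 = 332.8 Hz.
f_beat = |337.4 − 332.8| = 4.6 Hz.

4.6 Hz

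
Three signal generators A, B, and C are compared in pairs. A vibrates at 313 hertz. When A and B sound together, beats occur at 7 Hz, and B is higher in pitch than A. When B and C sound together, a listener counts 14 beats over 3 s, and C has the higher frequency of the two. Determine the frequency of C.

B is above A, so f_B = 313 + 7 = 320 Hz.
B–C: Beat frequency = 14/3 = 4.6667 Hz.
C is above B, so f_C = 320 + 4.6667 = 324.6667 Hz.

324.6667 Hz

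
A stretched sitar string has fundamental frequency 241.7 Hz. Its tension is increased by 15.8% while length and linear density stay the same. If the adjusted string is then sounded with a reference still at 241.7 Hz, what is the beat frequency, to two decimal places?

For a string, f ∝ √T, so the new frequency is 241.7·√1.158 = 260.0944 Hz.
f_beat = |260.0944 − 241.7| = 18.39 Hz.

18.39 Hz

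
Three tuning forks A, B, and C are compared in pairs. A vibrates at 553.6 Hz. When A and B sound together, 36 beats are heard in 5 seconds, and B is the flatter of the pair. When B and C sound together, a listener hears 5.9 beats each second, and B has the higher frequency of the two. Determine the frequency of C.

A–B: Beat frequency = 36/5 = 7.2 Hz.
B is below A, so f_B = 553.6 − 7.2 = 546.4 Hz.
C is below B, so f_C = 546.4 − 5.9 = 540.5 Hz.

540.5 Hz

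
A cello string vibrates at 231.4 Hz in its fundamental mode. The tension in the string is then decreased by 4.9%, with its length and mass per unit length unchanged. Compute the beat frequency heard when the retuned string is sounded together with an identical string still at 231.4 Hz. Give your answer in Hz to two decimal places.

For a string, f ∝ √T, so the new frequency is 231.4·√0.951 = 225.6595 Hz.
f_beat = |225.6595 − 231.4| = 5.74 Hz.

5.74 Hz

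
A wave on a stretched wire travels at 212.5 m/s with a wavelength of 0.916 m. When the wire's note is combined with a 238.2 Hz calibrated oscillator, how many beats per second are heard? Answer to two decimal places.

6.21 Hz

Source frequency f = v/λ = 212.5/0.916 = 231.9869 Hz.
f_beat = |231.9869 − 238.2| = 6.21 Hz.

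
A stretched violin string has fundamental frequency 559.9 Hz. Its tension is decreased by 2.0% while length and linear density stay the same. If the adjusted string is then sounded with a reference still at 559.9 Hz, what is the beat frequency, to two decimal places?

For a string, f ∝ √T, so the new frequency is 559.9·√0.980 = 554.2727 Hz.
f_beat = |554.2727 − 559.9| = 5.63 Hz.

5.63 Hz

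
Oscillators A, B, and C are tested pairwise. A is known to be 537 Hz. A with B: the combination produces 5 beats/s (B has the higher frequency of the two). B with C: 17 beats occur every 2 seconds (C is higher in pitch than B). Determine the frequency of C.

B is above A, so f_B = 537 + 5 = 542 Hz.
B–C: Beat frequency = 17/2 = 8.5 Hz.
C is above B, so f_C = 542 + 8.5 = 550.5 Hz.

550.5 Hz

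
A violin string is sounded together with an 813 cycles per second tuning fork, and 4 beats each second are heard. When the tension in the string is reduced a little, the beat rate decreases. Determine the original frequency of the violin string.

|f − 813| = 4, so the violin string was at either 809 Hz or 817 Hz.
Lower tension means lower frequency; the adjustment lowers the violin string's frequency.
The beat rate fell, so the adjustment moved the violin string toward 813 Hz — it must have started above the reference.

817 Hz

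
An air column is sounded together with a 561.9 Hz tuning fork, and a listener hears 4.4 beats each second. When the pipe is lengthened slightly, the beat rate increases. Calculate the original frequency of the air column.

557.5 Hz

|f − 561.9| = 4.4, so the air column was at either 557.5 Hz or 566.3 Hz.
A longer pipe has a lower fundamental; the adjustment lowers the air column's frequency.
The beat rate rose, so the adjustment moved the air column further from 561.9 Hz — it was already below the reference.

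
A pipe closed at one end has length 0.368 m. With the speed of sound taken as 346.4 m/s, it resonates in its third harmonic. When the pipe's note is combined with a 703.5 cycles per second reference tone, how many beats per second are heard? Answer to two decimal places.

Closed pipe (odd harmonics): f_n = n·v/(4L) = 3·346.4/(4·0.368) = 705.9783 Hz.
f_beat = |705.9783 − 703.5| = 2.48 Hz.

2.48 Hz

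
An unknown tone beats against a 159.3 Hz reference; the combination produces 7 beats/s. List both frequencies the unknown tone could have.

|f − 159.3| = 7, so f = 159.3 ± 7.

152.3 Hz or 166.3 Hz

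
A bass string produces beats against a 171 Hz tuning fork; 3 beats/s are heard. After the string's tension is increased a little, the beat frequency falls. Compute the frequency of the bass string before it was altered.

|f − 171| = 3, so the bass string was at either 168 Hz or 174 Hz.
Higher tension means higher frequency; the adjustment raises the bass string's frequency.
The beat rate fell, so the adjustment moved the bass string toward 171 Hz — it must have started below the reference.

168 Hz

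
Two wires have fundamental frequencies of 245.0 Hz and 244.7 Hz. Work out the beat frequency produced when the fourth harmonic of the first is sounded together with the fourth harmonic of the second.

Fourth harmonic of the first: 4·245.0 = 980.0 Hz.
Fourth harmonic of the second: 4·244.7 = 978.8 Hz.
f_beat = |980.0 − 978.8| = 1.2 Hz.

1.2 Hz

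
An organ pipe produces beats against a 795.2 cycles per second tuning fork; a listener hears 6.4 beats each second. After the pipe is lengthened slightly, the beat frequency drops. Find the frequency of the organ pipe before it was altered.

|f − 795.2| = 6.4, so the organ pipe was at either 788.8 Hz or 801.6 Hz.
A longer pipe has a lower fundamental; the adjustment lowers the organ pipe's frequency.
The beat rate fell, so the adjustment moved the organ pipe toward 795.2 Hz — it must have started above the reference.

801.6 Hz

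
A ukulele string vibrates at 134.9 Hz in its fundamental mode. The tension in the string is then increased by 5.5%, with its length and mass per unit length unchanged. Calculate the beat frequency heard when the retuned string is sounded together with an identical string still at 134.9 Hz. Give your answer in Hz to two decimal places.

For a string, f ∝ √T, so the new frequency is 134.9·√1.055 = 138.5601 Hz.
f_beat = |138.5601 − 134.9| = 3.66 Hz.

3.66 Hz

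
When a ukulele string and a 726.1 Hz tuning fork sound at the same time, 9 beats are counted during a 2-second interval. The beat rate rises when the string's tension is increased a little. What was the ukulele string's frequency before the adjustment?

Beat frequency = 9/2 = 4.5 Hz.
|f − 726.1| = 4.5, so the ukulele string was at either 721.6 Hz or 730.6 Hz.
Higher tension means higher frequency; the adjustment raises the ukulele string's frequency.
The beat rate rose, so the adjustment moved the ukulele string further from 726.1 Hz — it was already above the reference.

730.6 Hz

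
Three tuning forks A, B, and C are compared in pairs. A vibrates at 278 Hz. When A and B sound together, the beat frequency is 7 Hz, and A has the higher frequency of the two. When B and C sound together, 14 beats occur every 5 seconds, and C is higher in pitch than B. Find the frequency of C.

B is below A, so f_B = 278 − 7 = 271 Hz.
B–C: Beat frequency = 14/5 = 2.8 Hz.
C is above B, so f_C = 271 + 2.8 = 273.8 Hz.

273.8 Hz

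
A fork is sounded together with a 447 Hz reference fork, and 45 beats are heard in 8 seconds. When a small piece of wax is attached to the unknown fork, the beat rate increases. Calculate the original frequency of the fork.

Beat frequency = 45/8 = 5.625 Hz.
|f − 447| = 5.625, so the fork was at either 441.375 Hz or 452.625 Hz.
Loading a fork with wax lowers its frequency; the adjustment lowers the fork's frequency.
The beat rate rose, so the adjustment moved the fork further from 447 Hz — it was already below the reference.

441.375 Hz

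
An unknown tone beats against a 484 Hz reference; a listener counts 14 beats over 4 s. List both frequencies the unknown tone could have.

Beat frequency = 14/4 = 3.5 Hz.
|f − 484| = 3.5, so f = 484 ± 3.5.

480.5 Hz or 487.5 Hz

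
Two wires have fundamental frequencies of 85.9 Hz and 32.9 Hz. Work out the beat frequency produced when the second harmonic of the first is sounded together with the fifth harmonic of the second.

7.3 Hz

Second harmonic of the first: 2·85.9 = 171.8 Hz.
Fifth harmonic of the second: 5·32.9 = 164.5 Hz.
f_beat = |171.8 − 164.5| = 7.3 Hz.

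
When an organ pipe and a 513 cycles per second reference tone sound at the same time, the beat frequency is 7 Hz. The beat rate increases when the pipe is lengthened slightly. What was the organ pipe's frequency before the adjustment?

506 Hz

|f − 513| = 7, so the organ pipe was at either 506 Hz or 520 Hz.
A longer pipe has a lower fundamental; the adjustment lowers the organ pipe's frequency.
The beat rate rose, so the adjustment moved the organ pipe further from 513 Hz — it was already below the reference.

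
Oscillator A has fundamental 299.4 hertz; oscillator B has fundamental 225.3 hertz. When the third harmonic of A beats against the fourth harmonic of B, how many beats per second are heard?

Third harmonic of the first: 3·299.4 = 898.2 Hz.
Fourth harmonic of the second: 4·225.3 = 901.2 Hz.
f_beat = |898.2 − 901.2| = 3.0 Hz.

3.0 Hz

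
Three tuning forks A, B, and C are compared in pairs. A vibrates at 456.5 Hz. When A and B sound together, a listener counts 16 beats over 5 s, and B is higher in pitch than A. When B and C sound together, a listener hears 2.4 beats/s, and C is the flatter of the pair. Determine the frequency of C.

457.3 Hz

A–B: Beat frequency = 16/5 = 3.2 Hz.
B is above A, so f_B = 456.5 + 3.2 = 459.7 Hz.
C is below B, so f_C = 459.7 − 2.4 = 457.3 Hz.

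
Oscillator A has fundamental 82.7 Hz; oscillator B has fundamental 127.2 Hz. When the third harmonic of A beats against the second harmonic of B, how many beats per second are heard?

Third harmonic of the first: 3·82.7 = 248.1 Hz.
Second harmonic of the second: 2·127.2 = 254.4 Hz.
f_beat = |248.1 − 254.4| = 6.3 Hz.

6.3 Hz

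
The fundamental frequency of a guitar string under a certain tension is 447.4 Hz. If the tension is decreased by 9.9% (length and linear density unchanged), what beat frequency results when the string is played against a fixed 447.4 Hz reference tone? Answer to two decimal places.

For a string, f ∝ √T, so the new frequency is 447.4·√0.901 = 424.6766 Hz.
f_beat = |424.6766 − 447.4| = 22.72 Hz.

22.72 Hz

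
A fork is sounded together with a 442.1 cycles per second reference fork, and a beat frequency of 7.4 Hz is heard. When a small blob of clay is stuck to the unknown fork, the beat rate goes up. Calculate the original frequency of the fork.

434.7 Hz

|f − 442.1| = 7.4, so the fork was at either 434.7 Hz or 449.5 Hz.
Adding mass to a fork lowers its frequency; the adjustment lowers the fork's frequency.
The beat rate rose, so the adjustment moved the fork further from 442.1 Hz — it was already below the reference.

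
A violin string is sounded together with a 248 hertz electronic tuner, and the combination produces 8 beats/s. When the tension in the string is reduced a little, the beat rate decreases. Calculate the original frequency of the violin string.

256 Hz

|f − 248| = 8, so the violin string was at either 240 Hz or 256 Hz.
Lower tension means lower frequency; the adjustment lowers the violin string's frequency.
The beat rate fell, so the adjustment moved the violin string toward 248 Hz — it must have started above the reference.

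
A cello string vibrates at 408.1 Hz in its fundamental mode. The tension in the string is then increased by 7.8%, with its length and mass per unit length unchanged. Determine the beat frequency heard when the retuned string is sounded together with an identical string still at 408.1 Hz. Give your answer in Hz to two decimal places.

15.62 Hz

For a string, f ∝ √T, so the new frequency is 408.1·√1.078 = 423.7171 Hz.
f_beat = |423.7171 − 408.1| = 15.62 Hz.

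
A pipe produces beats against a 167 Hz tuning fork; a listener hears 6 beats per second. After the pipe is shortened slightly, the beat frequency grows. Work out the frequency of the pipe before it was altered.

|f − 167| = 6, so the pipe was at either 161 Hz or 173 Hz.
A shorter pipe has a higher fundamental; the adjustment raises the pipe's frequency.
The beat rate rose, so the adjustment moved the pipe further from 167 Hz — it was already above the reference.

173 Hz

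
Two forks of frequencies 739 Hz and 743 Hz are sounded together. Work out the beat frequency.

4 Hz

The beat frequency equals the magnitude of the frequency difference.
|739 − 743| = 4 Hz.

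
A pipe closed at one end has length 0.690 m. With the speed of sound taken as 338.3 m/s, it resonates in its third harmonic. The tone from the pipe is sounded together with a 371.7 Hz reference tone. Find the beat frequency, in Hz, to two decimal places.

Closed pipe (odd harmonics): f_n = n·v/(4L) = 3·338.3/(4·0.690) = 367.7174 Hz.
f_beat = |367.7174 − 371.7| = 3.98 Hz.

3.98 Hz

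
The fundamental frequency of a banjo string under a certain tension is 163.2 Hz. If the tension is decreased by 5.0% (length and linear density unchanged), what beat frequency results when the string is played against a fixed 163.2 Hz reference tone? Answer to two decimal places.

4.13 Hz

For a string, f ∝ √T, so the new frequency is 163.2·√0.950 = 159.0677 Hz.
f_beat = |159.0677 − 163.2| = 4.13 Hz.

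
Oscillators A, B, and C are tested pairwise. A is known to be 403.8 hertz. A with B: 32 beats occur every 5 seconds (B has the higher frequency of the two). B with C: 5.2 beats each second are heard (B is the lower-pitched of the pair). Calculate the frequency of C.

415.4 Hz

A–B: Beat frequency = 32/5 = 6.4 Hz.
B is above A, so f_B = 403.8 + 6.4 = 410.2 Hz.
C is above B, so f_C = 410.2 + 5.2 = 415.4 Hz.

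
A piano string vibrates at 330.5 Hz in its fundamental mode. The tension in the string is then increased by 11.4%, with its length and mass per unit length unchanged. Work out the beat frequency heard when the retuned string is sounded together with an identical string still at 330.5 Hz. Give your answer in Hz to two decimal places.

18.33 Hz

For a string, f ∝ √T, so the new frequency is 330.5·√1.114 = 348.8302 Hz.
f_beat = |348.8302 − 330.5| = 18.33 Hz.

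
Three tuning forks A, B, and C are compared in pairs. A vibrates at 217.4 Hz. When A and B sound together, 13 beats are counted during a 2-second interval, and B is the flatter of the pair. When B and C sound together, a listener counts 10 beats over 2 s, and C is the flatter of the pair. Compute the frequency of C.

A–B: Beat frequency = 13/2 = 6.5 Hz.
B is below A, so f_B = 217.4 − 6.5 = 210.9 Hz.
B–C: Beat frequency = 10/2 = 5 Hz.
C is below B, so f_C = 210.9 − 5 = 205.9 Hz.

205.9 Hz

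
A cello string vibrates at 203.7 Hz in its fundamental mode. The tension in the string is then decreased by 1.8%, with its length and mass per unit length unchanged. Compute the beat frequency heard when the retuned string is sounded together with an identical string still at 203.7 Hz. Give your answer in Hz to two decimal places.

1.84 Hz

For a string, f ∝ √T, so the new frequency is 203.7·√0.982 = 201.8584 Hz.
f_beat = |201.8584 − 203.7| = 1.84 Hz.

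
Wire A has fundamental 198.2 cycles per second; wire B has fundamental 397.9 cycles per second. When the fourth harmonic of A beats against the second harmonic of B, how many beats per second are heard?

3.0 Hz

Fourth harmonic of the first: 4·198.2 = 792.8 Hz.
Second harmonic of the second: 2·397.9 = 795.8 Hz.
f_beat = |792.8 − 795.8| = 3.0 Hz.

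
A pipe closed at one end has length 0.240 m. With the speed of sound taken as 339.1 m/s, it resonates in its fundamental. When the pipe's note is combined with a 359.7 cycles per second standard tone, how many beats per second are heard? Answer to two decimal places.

6.47 Hz

Closed pipe (odd harmonics): f_n = n·v/(4L) = 1·339.1/(4·0.240) = 353.2292 Hz.
f_beat = |353.2292 − 359.7| = 6.47 Hz.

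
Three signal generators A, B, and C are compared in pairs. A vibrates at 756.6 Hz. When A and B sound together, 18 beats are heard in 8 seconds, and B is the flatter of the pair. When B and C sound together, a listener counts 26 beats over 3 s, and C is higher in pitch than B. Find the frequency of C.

A–B: Beat frequency = 18/8 = 2.25 Hz.
B is below A, so f_B = 756.6 − 2.25 = 754.35 Hz.
B–C: Beat frequency = 26/3 = 8.6667 Hz.
C is above B, so f_C = 754.35 + 8.6667 = 763.0167 Hz.

763.0167 Hz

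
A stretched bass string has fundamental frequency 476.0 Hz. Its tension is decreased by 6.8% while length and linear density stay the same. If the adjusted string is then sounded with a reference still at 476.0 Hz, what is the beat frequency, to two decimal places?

16.47 Hz

For a string, f ∝ √T, so the new frequency is 476.0·√0.932 = 459.5311 Hz.
f_beat = |459.5311 − 476.0| = 16.47 Hz.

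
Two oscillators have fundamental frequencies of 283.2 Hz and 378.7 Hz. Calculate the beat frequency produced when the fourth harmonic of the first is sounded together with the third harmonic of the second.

Fourth harmonic of the first: 4·283.2 = 1132.8 Hz.
Third harmonic of the second: 3·378.7 = 1136.1 Hz.
f_beat = |1132.8 − 1136.1| = 3.3 Hz.

3.3 Hz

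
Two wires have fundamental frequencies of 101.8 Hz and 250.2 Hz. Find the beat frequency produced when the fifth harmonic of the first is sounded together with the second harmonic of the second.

8.6 Hz

Fifth harmonic of the first: 5·101.8 = 509.0 Hz.
Second harmonic of the second: 2·250.2 = 500.4 Hz.
f_beat = |509.0 − 500.4| = 8.6 Hz.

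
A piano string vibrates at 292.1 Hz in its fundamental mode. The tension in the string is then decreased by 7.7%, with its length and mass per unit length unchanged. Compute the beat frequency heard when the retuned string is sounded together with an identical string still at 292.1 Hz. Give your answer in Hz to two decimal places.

11.47 Hz

For a string, f ∝ √T, so the new frequency is 292.1·√0.923 = 280.6289 Hz.
f_beat = |280.6289 − 292.1| = 11.47 Hz.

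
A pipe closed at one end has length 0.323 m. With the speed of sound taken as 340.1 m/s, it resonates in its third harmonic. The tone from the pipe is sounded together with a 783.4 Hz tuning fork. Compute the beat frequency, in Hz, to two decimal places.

6.31 Hz

Closed pipe (odd harmonics): f_n = n·v/(4L) = 3·340.1/(4·0.323) = 789.7059 Hz.
f_beat = |789.7059 − 783.4| = 6.31 Hz.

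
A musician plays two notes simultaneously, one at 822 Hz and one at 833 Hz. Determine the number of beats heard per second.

Beats arise from superposition of two nearby frequencies; the beat rate is |f₁ − f₂|.
|822 − 833| = 11 Hz.

11 Hz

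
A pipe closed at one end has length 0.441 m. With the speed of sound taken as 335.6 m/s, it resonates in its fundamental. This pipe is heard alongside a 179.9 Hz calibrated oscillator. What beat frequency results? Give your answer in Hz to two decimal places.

10.35 Hz

Closed pipe (odd harmonics): f_n = n·v/(4L) = 1·335.6/(4·0.441) = 190.2494 Hz.
f_beat = |190.2494 − 179.9| = 10.35 Hz.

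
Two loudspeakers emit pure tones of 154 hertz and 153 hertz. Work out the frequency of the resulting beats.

Beats arise from superposition of two nearby frequencies; the beat rate is |f₁ − f₂|.
|154 − 153| = 1 Hz.

1 Hz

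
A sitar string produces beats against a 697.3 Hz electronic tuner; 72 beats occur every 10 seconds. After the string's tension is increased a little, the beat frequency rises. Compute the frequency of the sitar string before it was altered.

704.5 Hz

Beat frequency = 72/10 = 7.2 Hz.
|f − 697.3| = 7.2, so the sitar string was at either 690.1 Hz or 704.5 Hz.
Higher tension means higher frequency; the adjustment raises the sitar string's frequency.
The beat rate rose, so the adjustment moved the sitar string further from 697.3 Hz — it was already above the reference.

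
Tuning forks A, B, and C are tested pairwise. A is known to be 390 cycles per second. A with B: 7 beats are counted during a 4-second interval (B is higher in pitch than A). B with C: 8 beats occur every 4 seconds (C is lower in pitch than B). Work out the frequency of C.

A–B: Beat frequency = 7/4 = 1.75 Hz.
B is above A, so f_B = 390 + 1.75 = 391.75 Hz.
B–C: Beat frequency = 8/4 = 2 Hz.
C is below B, so f_C = 391.75 − 2 = 389.75 Hz.

389.75 Hz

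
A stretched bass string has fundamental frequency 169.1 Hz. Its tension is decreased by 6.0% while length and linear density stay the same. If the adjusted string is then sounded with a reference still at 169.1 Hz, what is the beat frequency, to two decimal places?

For a string, f ∝ √T, so the new frequency is 169.1·√0.940 = 163.9485 Hz.
f_beat = |163.9485 − 169.1| = 5.15 Hz.

5.15 Hz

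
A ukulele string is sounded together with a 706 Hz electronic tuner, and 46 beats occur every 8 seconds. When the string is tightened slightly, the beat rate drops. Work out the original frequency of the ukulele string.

700.25 Hz

Beat frequency = 46/8 = 5.75 Hz.
|f − 706| = 5.75, so the ukulele string was at either 700.25 Hz or 711.75 Hz.
Increasing tension raises a string's frequency; the adjustment raises the ukulele string's frequency.
The beat rate fell, so the adjustment moved the ukulele string toward 706 Hz — it must have started below the reference.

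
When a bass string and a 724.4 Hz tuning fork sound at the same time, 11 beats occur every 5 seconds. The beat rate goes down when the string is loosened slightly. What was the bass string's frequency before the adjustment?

726.6 Hz

Beat frequency = 11/5 = 2.2 Hz.
|f − 724.4| = 2.2, so the bass string was at either 722.2 Hz or 726.6 Hz.
Reducing tension lowers a string's frequency; the adjustment lowers the bass string's frequency.
The beat rate fell, so the adjustment moved the bass string toward 724.4 Hz — it must have started above the reference.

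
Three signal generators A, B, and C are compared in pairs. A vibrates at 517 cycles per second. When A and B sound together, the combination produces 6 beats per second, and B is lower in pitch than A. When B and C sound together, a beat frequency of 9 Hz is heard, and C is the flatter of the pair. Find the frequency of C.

B is below A, so f_B = 517 − 6 = 511 Hz.
C is below B, so f_C = 511 − 9 = 502 Hz.

502 Hz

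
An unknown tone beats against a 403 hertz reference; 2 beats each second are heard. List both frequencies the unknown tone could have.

|f − 403| = 2, so f = 403 ± 2.

401 Hz or 405 Hz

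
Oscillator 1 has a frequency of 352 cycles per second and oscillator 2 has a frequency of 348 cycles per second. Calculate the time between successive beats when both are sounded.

f_beat = |352 − 348| = 4 Hz.
Beat period T = 1 / f_beat = 1 / 4 s.

0.250 s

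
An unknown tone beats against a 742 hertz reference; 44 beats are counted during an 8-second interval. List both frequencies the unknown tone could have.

Beat frequency = 44/8 = 5.5 Hz.
|f − 742| = 5.5, so f = 742 ± 5.5.

736.5 Hz or 747.5 Hz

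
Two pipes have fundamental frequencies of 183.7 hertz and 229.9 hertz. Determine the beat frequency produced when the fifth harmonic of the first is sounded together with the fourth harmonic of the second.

Fifth harmonic of the first: 5·183.7 = 918.5 Hz.
Fourth harmonic of the second: 4·229.9 = 919.6 Hz.
f_beat = |918.5 − 919.6| = 1.1 Hz.

1.1 Hz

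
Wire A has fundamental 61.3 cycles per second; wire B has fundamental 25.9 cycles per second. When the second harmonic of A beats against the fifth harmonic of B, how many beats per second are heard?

Second harmonic of the first: 2·61.3 = 122.6 Hz.
Fifth harmonic of the second: 5·25.9 = 129.5 Hz.
f_beat = |122.6 − 129.5| = 6.9 Hz.

6.9 Hz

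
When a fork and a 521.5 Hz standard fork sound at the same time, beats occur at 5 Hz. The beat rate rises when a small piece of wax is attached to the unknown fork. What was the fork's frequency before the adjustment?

516.5 Hz

|f − 521.5| = 5, so the fork was at either 516.5 Hz or 526.5 Hz.
Loading a fork with wax lowers its frequency; the adjustment lowers the fork's frequency.
The beat rate rose, so the adjustment moved the fork further from 521.5 Hz — it was already below the reference.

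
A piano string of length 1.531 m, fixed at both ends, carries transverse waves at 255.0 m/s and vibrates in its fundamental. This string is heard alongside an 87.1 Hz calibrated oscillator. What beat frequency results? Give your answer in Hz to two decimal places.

3.82 Hz

For a string fixed at both ends, f_n = n·v/(2L) = 1·255.0/(2·1.531) = 83.2789 Hz.
f_beat = |83.2789 − 87.1| = 3.82 Hz.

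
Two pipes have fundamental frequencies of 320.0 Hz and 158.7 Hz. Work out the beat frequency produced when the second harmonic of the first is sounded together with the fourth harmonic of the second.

5.2 Hz

Second harmonic of the first: 2·320.0 = 640.0 Hz.
Fourth harmonic of the second: 4·158.7 = 634.8 Hz.
f_beat = |640.0 − 634.8| = 5.2 Hz.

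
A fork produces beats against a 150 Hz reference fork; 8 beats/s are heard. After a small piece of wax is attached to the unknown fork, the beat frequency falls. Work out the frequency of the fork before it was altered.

|f − 150| = 8, so the fork was at either 142 Hz or 158 Hz.
Loading a fork with wax lowers its frequency; the adjustment lowers the fork's frequency.
The beat rate fell, so the adjustment moved the fork toward 150 Hz — it must have started above the reference.

158 Hz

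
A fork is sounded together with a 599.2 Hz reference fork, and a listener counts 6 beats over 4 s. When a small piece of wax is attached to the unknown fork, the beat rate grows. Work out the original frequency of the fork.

597.7 Hz

Beat frequency = 6/4 = 1.5 Hz.
|f − 599.2| = 1.5, so the fork was at either 597.7 Hz or 600.7 Hz.
Loading a fork with wax lowers its frequency; the adjustment lowers the fork's frequency.
The beat rate rose, so the adjustment moved the fork further from 599.2 Hz — it was already below the reference.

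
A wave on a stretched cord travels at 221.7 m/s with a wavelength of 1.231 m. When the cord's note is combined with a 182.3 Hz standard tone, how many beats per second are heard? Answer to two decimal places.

2.20 Hz

Source frequency f = v/λ = 221.7/1.231 = 180.0975 Hz.
f_beat = |180.0975 − 182.3| = 2.20 Hz.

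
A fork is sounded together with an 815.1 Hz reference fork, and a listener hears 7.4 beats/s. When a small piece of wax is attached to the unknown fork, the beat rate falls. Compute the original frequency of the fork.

822.5 Hz

|f − 815.1| = 7.4, so the fork was at either 807.7 Hz or 822.5 Hz.
Loading a fork with wax lowers its frequency; the adjustment lowers the fork's frequency.
The beat rate fell, so the adjustment moved the fork toward 815.1 Hz — it must have started above the reference.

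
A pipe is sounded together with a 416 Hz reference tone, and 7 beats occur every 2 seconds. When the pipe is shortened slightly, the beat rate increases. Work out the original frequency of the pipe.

419.5 Hz

Beat frequency = 7/2 = 3.5 Hz.
|f − 416| = 3.5, so the pipe was at either 412.5 Hz or 419.5 Hz.
A shorter pipe has a higher fundamental; the adjustment raises the pipe's frequency.
The beat rate rose, so the adjustment moved the pipe further from 416 Hz — it was already above the reference.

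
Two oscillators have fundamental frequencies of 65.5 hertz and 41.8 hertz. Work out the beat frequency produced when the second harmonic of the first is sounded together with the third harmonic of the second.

5.6 Hz

Second harmonic of the first: 2·65.5 = 131.0 Hz.
Third harmonic of the second: 3·41.8 = 125.4 Hz.
f_beat = |131.0 − 125.4| = 5.6 Hz.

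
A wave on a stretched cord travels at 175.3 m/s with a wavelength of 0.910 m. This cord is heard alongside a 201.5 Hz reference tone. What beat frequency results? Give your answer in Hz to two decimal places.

Source frequency f = v/λ = 175.3/0.910 = 192.6374 Hz.
f_beat = |192.6374 − 201.5| = 8.86 Hz.

8.86 Hz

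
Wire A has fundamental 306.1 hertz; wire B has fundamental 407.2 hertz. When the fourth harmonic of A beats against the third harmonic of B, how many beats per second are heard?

Fourth harmonic of the first: 4·306.1 = 1224.4 Hz.
Third harmonic of the second: 3·407.2 = 1221.6 Hz.
f_beat = |1224.4 − 1221.6| = 2.8 Hz.

2.8 Hz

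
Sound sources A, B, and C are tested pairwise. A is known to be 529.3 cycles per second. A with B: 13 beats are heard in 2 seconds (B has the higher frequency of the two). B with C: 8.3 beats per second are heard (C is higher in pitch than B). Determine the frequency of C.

544.1 Hz

A–B: Beat frequency = 13/2 = 6.5 Hz.
B is above A, so f_B = 529.3 + 6.5 = 535.8 Hz.
C is above B, so f_C = 535.8 + 8.3 = 544.1 Hz.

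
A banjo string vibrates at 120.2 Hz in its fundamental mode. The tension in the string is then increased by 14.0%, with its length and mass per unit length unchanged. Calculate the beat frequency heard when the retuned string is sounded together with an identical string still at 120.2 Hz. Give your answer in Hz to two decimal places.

For a string, f ∝ √T, so the new frequency is 120.2·√1.140 = 128.3385 Hz.
f_beat = |128.3385 − 120.2| = 8.14 Hz.

8.14 Hz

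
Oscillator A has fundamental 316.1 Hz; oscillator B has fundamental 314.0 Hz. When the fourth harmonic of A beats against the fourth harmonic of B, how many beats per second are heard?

Fourth harmonic of the first: 4·316.1 = 1264.4 Hz.
Fourth harmonic of the second: 4·314.0 = 1256.0 Hz.
f_beat = |1264.4 − 1256.0| = 8.4 Hz.

8.4 Hz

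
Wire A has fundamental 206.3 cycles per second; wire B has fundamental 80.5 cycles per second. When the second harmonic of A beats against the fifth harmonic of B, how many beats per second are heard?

Second harmonic of the first: 2·206.3 = 412.6 Hz.
Fifth harmonic of the second: 5·80.5 = 402.5 Hz.
f_beat = |412.6 − 402.5| = 10.1 Hz.

10.1 Hz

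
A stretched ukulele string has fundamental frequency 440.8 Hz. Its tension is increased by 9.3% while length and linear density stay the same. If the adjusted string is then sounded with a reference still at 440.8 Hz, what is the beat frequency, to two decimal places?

For a string, f ∝ √T, so the new frequency is 440.8·√1.093 = 460.8416 Hz.
f_beat = |460.8416 − 440.8| = 20.04 Hz.

20.04 Hz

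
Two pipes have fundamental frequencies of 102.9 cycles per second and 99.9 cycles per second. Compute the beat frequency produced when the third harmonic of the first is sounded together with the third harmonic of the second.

Third harmonic of the first: 3·102.9 = 308.7 Hz.
Third harmonic of the second: 3·99.9 = 299.7 Hz.
f_beat = |308.7 − 299.7| = 9.0 Hz.

9.0 Hz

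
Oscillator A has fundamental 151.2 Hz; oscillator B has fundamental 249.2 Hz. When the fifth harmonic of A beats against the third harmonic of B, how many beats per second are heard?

Fifth harmonic of the first: 5·151.2 = 756.0 Hz.
Third harmonic of the second: 3·249.2 = 747.6 Hz.
f_beat = |756.0 − 747.6| = 8.4 Hz.

8.4 Hz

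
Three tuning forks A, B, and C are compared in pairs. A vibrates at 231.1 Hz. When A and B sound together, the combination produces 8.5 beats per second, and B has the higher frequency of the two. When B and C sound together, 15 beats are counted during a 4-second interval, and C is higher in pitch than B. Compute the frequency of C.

B is above A, so f_B = 231.1 + 8.5 = 239.6 Hz.
B–C: Beat frequency = 15/4 = 3.75 Hz.
C is above B, so f_C = 239.6 + 3.75 = 243.35 Hz.

243.35 Hz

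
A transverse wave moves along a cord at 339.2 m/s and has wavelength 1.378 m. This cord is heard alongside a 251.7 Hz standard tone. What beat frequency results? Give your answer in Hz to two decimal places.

5.55 Hz

Source frequency f = v/λ = 339.2/1.378 = 246.1538 Hz.
f_beat = |246.1538 − 251.7| = 5.55 Hz.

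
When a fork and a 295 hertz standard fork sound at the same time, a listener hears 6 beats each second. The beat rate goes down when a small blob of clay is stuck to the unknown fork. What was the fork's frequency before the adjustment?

|f − 295| = 6, so the fork was at either 289 Hz or 301 Hz.
Adding mass to a fork lowers its frequency; the adjustment lowers the fork's frequency.
The beat rate fell, so the adjustment moved the fork toward 295 Hz — it must have started above the reference.

301 Hz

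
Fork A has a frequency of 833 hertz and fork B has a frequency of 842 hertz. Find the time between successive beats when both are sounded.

f_beat = |833 − 842| = 9 Hz.
Beat period T = 1 / f_beat = 1 / 9 s.

0.111 s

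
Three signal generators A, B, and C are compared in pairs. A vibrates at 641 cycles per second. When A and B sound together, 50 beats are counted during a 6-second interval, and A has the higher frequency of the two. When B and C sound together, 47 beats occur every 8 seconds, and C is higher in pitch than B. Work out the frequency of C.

638.5417 Hz

A–B: Beat frequency = 50/6 = 8.3333 Hz.
B is below A, so f_B = 641 − 8.3333 = 632.6667 Hz.
B–C: Beat frequency = 47/8 = 5.875 Hz.
C is above B, so f_C = 632.6667 + 5.875 = 638.5417 Hz.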